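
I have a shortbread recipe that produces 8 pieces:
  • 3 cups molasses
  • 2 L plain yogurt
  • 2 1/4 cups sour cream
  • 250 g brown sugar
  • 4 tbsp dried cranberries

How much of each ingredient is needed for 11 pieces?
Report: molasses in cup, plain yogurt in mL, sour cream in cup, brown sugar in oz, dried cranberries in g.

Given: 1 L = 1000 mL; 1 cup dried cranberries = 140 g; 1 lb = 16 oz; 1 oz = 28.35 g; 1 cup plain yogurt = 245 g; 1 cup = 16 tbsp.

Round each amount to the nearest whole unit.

Scaling factor: 11/8 = 1.375.
molasses: 3 cup × 11/8 ≈ 4 cup
plain yogurt: 2 L × 11/8 × 1000 mL/L = 2750 mL
sour cream: 2.25 cup × 11/8 ≈ 3 cup
brown sugar: 250 g × 11/8 ÷ 28.35 g/oz ≈ 12 oz
dried cranberries: 4 tbsp × 11/8 ÷ 16 tbsp/cup × 140 g/cup ≈ 48 g

molasses: 4 cup; plain yogurt: 2750 mL; sour cream: 3 cup; brown sugar: 12 oz; dried cranberries: 48 g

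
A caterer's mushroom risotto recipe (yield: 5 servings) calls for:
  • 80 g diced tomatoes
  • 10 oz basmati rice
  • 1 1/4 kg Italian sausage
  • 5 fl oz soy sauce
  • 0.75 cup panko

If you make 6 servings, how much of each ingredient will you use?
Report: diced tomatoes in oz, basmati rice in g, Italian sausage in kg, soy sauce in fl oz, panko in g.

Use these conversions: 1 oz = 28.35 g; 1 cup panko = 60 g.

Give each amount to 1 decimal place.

Scaling factor: 6/5 = 1.2.
diced tomatoes: 80 g × 6/5 ÷ 28.35 g/oz ≈ 3.4 oz
basmati rice: 10 oz × 6/5 × 28.35 g/oz = 340.2 g
Italian sausage: 1.25 kg × 6/5 = 1.5 kg
soy sauce: 5 fl oz × 6/5 = 6.0 fl oz
panko: 0.75 cup × 6/5 × 60 g/cup = 54.0 g

diced tomatoes: 3.4 oz; basmati rice: 340.2 g; Italian sausage: 1.5 kg; soy sauce: 6.0 fl oz; panko: 54.0 g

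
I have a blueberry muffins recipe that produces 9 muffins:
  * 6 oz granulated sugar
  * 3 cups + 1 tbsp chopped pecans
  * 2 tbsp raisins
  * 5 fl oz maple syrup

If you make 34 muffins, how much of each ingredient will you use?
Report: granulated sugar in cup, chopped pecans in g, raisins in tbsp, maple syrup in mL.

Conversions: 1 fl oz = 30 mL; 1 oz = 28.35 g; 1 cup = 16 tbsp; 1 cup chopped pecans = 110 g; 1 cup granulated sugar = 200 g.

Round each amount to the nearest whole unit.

granulated sugar: 3 cup; chopped pecans: 1273 g; raisins: 8 tbsp; maple syrup: 567 mL

Scaling factor: 34/9.
granulated sugar: 6 oz × 34/9 × 28.35 g/oz ÷ 200 g/cup ≈ 3 cup
chopped pecans: (3 cup + 1 tbsp = 3.0625 cup) × 34/9 × 110 g/cup ≈ 1273 g
raisins: 2 tbsp × 34/9 ≈ 8 tbsp
maple syrup: 5 fl oz × 34/9 × 30 mL/fl oz ≈ 567 mL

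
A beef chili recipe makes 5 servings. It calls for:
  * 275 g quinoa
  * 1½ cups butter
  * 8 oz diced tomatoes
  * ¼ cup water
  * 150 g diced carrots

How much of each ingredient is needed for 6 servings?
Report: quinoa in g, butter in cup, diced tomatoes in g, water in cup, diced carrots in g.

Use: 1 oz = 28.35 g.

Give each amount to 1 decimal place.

Scaling factor: 6/5 = 1.2.
quinoa: 275 g × 6/5 = 330.0 g
butter: 1.5 cup × 6/5 = 1.8 cup
diced tomatoes: 8 oz × 6/5 × 28.35 g/oz ≈ 272.2 g
water: 0.25 cup × 6/5 = 0.3 cup
diced carrots: 150 g × 6/5 = 180.0 g

quinoa: 330.0 g; butter: 1.8 cup; diced tomatoes: 272.2 g; water: 0.3 cup; diced carrots: 180.0 g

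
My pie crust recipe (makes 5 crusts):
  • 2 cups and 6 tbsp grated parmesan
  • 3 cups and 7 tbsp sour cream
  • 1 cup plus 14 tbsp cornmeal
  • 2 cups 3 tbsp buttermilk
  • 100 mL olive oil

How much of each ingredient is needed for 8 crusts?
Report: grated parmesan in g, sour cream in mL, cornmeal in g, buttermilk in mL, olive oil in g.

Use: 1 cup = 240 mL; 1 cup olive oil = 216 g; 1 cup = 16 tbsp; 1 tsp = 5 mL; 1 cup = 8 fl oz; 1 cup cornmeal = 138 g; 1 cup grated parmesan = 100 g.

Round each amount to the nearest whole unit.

Scaling factor: 8/5 = 1.6.
grated parmesan: (2 cup + 6 tbsp = 2.375 cup) × 8/5 × 100 g/cup = 380 g
sour cream: (3 cup + 7 tbsp = 3.4375 cup) × 8/5 × 240 mL/cup = 1320 mL
cornmeal: (1 cup + 14 tbsp = 1.875 cup) × 8/5 × 138 g/cup = 414 g
buttermilk: (2 cup + 3 tbsp = 2.1875 cup) × 8/5 × 240 mL/cup = 840 mL
olive oil: 100 mL × 8/5 ÷ 240 mL/cup × 216 g/cup = 144 g

grated parmesan: 380 g; sour cream: 1320 mL; cornmeal: 414 g; buttermilk: 840 mL; olive oil: 144 g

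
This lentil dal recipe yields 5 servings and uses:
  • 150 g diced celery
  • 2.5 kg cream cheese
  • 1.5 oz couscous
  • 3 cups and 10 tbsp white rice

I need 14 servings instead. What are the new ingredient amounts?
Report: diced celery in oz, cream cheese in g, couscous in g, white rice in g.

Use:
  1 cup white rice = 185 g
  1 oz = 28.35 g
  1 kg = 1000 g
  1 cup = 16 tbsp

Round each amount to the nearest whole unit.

Scaling factor: 14/5 = 2.8.
diced celery: 150 g × 14/5 ÷ 28.35 g/oz ≈ 15 oz
cream cheese: 2.5 kg × 14/5 × 1000 g/kg = 7000 g
couscous: 1.5 oz × 14/5 × 28.35 g/oz ≈ 119 g
white rice: (3 cup + 10 tbsp = 3.625 cup) × 14/5 × 185 g/cup ≈ 1878 g

diced celery: 15 oz; cream cheese: 7000 g; couscous: 119 g; white rice: 1878 g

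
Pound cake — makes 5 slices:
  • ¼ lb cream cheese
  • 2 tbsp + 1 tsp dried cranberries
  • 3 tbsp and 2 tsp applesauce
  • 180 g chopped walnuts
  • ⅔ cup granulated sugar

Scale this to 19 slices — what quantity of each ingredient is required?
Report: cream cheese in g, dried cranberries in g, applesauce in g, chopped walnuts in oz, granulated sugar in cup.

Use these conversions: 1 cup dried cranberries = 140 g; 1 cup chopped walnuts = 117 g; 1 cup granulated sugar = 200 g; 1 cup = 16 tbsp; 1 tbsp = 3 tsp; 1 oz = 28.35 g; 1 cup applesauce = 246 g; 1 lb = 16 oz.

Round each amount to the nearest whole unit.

Scaling factor: 19/5 = 3.8.
cream cheese: 0.25 lb × 19/5 × 16 oz/lb × 28.35 g/oz ≈ 431 g
dried cranberries: (2 tbsp + 1 tsp = 7/3 tbsp) × 19/5 ÷ 16 tbsp/cup × 140 g/cup ≈ 78 g
applesauce: (3 tbsp + 2 tsp = 11/3 tbsp) × 19/5 ÷ 16 tbsp/cup × 246 g/cup ≈ 214 g
chopped walnuts: 180 g × 19/5 ÷ 28.35 g/oz ≈ 24 oz
granulated sugar: 2/3 cup × 19/5 ≈ 3 cup

cream cheese: 431 g; dried cranberries: 78 g; applesauce: 214 g; chopped walnuts: 24 oz; granulated sugar: 3 cup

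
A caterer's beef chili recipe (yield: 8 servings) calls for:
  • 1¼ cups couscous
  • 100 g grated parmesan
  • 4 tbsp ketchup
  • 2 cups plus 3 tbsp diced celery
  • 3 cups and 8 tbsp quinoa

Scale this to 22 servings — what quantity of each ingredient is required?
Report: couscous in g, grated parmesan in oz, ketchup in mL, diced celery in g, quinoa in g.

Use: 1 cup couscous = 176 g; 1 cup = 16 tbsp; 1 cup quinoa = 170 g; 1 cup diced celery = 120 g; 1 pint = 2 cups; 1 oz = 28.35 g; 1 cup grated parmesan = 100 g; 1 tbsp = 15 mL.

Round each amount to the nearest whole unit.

Scaling factor: 22/8 = 11/4 = 2.75.
couscous: 1.25 cup × 11/4 × 176 g/cup = 605 g
grated parmesan: 100 g × 11/4 ÷ 28.35 g/oz ≈ 10 oz
ketchup: 4 tbsp × 11/4 × 15 mL/tbsp = 165 mL
diced celery: (2 cup + 3 tbsp = 2.1875 cup) × 11/4 × 120 g/cup ≈ 722 g
quinoa: (3 cup + 8 tbsp = 3.5 cup) × 11/4 × 170 g/cup ≈ 1636 g

couscous: 605 g; grated parmesan: 10 oz; ketchup: 165 mL; diced celery: 722 g; quinoa: 1636 g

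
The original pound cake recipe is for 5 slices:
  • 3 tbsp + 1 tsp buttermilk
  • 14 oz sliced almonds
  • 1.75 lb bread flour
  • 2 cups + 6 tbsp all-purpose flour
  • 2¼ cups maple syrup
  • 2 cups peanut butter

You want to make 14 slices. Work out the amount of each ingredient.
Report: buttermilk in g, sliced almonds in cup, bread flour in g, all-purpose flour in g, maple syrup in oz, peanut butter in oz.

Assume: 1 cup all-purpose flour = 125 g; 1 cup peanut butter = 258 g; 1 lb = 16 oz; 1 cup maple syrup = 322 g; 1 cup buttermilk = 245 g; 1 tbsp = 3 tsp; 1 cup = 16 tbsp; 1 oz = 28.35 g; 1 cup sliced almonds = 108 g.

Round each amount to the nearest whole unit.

buttermilk: 143 g; sliced almonds: 10 cup; bread flour: 2223 g; all-purpose flour: 831 g; maple syrup: 72 oz; peanut butter: 51 oz

Scaling factor: 14/5 = 2.8.
buttermilk: (3 tbsp + 1 tsp = 10/3 tbsp) × 14/5 ÷ 16 tbsp/cup × 245 g/cup ≈ 143 g
sliced almonds: 14 oz × 14/5 × 28.35 g/oz ÷ 108 g/cup ≈ 10 cup
bread flour: 1.75 lb × 14/5 × 16 oz/lb × 28.35 g/oz ≈ 2223 g
all-purpose flour: (2 cup + 6 tbsp = 2.375 cup) × 14/5 × 125 g/cup ≈ 831 g
maple syrup: 2.25 cup × 14/5 × 322 g/cup ÷ 28.35 g/oz ≈ 72 oz
peanut butter: 2 cup × 14/5 × 258 g/cup ÷ 28.35 g/oz ≈ 51 oz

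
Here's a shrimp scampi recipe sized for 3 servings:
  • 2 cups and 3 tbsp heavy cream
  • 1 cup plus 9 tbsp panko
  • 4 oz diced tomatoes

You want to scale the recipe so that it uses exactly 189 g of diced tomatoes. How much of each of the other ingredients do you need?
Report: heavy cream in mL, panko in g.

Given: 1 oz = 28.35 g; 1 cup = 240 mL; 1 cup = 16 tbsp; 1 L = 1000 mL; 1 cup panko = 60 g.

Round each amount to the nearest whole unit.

The original recipe has 113.4 g of diced tomatoes, so the scaling factor is 189 ÷ 113.4 = 5/3.
heavy cream: (2 cup + 3 tbsp = 2.1875 cup) × 5/3 × 240 mL/cup = 875 mL
panko: (1 cup + 9 tbsp = 1.5625 cup) × 5/3 × 60 g/cup ≈ 156 g

heavy cream: 875 mL; panko: 156 g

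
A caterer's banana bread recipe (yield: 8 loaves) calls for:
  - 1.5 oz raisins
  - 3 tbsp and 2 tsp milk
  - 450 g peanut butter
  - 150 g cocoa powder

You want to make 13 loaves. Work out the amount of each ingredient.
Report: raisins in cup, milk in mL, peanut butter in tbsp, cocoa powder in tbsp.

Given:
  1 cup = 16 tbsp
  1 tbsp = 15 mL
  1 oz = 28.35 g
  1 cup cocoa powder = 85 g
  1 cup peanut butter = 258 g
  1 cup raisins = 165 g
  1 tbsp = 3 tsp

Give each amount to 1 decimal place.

raisins: 0.4 cup; milk: 89.4 mL; peanut butter: 45.3 tbsp; cocoa powder: 45.9 tbsp

Scaling factor: 13/8 = 1.625.
raisins: 1.5 oz × 13/8 × 28.35 g/oz ÷ 165 g/cup ≈ 0.4 cup
milk: (3 tbsp + 2 tsp = 11/3 tbsp) × 13/8 × 15 mL/tbsp ≈ 89.4 mL
peanut butter: 450 g × 13/8 ÷ 258 g/cup × 16 tbsp/cup ≈ 45.3 tbsp
cocoa powder: 150 g × 13/8 ÷ 85 g/cup × 16 tbsp/cup ≈ 45.9 tbsp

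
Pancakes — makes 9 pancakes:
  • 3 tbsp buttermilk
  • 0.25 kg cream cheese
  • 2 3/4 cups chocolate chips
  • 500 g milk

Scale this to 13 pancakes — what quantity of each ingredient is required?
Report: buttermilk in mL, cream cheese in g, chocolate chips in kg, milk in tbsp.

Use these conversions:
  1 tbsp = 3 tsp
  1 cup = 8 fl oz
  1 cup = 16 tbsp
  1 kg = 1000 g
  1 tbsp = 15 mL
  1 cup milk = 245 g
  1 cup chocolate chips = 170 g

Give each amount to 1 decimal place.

buttermilk: 65.0 mL; cream cheese: 361.1 g; chocolate chips: 0.7 kg; milk: 47.2 tbsp

Scaling factor: 13/9.
buttermilk: 3 tbsp × 13/9 × 15 mL/tbsp = 65.0 mL
cream cheese: 0.25 kg × 13/9 × 1000 g/kg ≈ 361.1 g
chocolate chips: 2.75 cup × 13/9 × 170 g/cup ÷ 1000 g/kg ≈ 0.7 kg
milk: 500 g × 13/9 ÷ 245 g/cup × 16 tbsp/cup ≈ 47.2 tbsp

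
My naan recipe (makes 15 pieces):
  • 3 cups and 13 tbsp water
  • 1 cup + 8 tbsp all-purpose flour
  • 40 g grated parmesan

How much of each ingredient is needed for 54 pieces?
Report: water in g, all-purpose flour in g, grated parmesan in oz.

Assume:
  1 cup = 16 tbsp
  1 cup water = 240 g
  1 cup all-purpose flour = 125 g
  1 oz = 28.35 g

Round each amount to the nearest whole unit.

Scaling factor: 54/15 = 18/5 = 3.6.
water: (3 cup + 13 tbsp = 3.8125 cup) × 18/5 × 240 g/cup = 3294 g
all-purpose flour: (1 cup + 8 tbsp = 1.5 cup) × 18/5 × 125 g/cup = 675 g
grated parmesan: 40 g × 18/5 ÷ 28.35 g/oz ≈ 5 oz

water: 3294 g; all-purpose flour: 675 g; grated parmesan: 5 oz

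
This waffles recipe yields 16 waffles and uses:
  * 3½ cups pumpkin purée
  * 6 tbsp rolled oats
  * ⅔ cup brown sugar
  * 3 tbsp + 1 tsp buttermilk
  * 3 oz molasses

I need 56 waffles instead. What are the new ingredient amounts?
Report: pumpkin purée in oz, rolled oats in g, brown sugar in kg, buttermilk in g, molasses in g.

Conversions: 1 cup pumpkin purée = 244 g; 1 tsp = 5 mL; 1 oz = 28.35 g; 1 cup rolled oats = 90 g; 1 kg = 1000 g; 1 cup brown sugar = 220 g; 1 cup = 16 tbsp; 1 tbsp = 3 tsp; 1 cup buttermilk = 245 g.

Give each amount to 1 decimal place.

Scaling factor: 56/16 = 7/2 = 3.5.
pumpkin purée: 3.5 cup × 7/2 × 244 g/cup ÷ 28.35 g/oz ≈ 105.4 oz
rolled oats: 6 tbsp × 7/2 ÷ 16 tbsp/cup × 90 g/cup ≈ 118.1 g
brown sugar: 2/3 cup × 7/2 × 220 g/cup ÷ 1000 g/kg ≈ 0.5 kg
buttermilk: (3 tbsp + 1 tsp = 10/3 tbsp) × 7/2 ÷ 16 tbsp/cup × 245 g/cup ≈ 178.6 g
molasses: 3 oz × 7/2 × 28.35 g/oz ≈ 297.7 g

pumpkin purée: 105.4 oz; rolled oats: 118.1 g; brown sugar: 0.5 kg; buttermilk: 178.6 g; molasses: 297.7 g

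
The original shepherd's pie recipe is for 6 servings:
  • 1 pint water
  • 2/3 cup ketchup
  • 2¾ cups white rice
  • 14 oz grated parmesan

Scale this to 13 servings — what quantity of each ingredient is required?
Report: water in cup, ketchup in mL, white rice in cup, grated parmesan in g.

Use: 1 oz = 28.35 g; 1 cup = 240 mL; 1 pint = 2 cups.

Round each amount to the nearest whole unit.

water: 4 cup; ketchup: 347 mL; white rice: 6 cup; grated parmesan: 860 g

Scaling factor: 13/6.
water: 1 pint × 13/6 × 2 cup/pint ≈ 4 cup
ketchup: 2/3 cup × 13/6 × 240 mL/cup ≈ 347 mL
white rice: 2.75 cup × 13/6 ≈ 6 cup
grated parmesan: 14 oz × 13/6 × 28.35 g/oz ≈ 860 g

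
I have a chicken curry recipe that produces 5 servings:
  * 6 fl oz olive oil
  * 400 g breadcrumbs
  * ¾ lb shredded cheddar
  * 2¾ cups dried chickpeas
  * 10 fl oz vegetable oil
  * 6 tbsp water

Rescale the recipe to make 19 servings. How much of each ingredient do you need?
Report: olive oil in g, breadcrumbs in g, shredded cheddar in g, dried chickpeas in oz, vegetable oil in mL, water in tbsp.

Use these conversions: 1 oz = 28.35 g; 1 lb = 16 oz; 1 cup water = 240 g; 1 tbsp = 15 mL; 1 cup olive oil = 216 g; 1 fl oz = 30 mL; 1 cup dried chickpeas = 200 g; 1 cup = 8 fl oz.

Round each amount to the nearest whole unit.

Scaling factor: 19/5 = 3.8.
olive oil: 6 fl oz × 19/5 ÷ 8 fl oz/cup × 216 g/cup ≈ 616 g
breadcrumbs: 400 g × 19/5 = 1520 g
shredded cheddar: 0.75 lb × 19/5 × 16 oz/lb × 28.35 g/oz ≈ 1293 g
dried chickpeas: 2.75 cup × 19/5 × 200 g/cup ÷ 28.35 g/oz ≈ 74 oz
vegetable oil: 10 fl oz × 19/5 × 30 mL/fl oz = 1140 mL
water: 6 tbsp × 19/5 ≈ 23 tbsp

olive oil: 616 g; breadcrumbs: 1520 g; shredded cheddar: 1293 g; dried chickpeas: 74 oz; vegetable oil: 1140 mL; water: 23 tbsp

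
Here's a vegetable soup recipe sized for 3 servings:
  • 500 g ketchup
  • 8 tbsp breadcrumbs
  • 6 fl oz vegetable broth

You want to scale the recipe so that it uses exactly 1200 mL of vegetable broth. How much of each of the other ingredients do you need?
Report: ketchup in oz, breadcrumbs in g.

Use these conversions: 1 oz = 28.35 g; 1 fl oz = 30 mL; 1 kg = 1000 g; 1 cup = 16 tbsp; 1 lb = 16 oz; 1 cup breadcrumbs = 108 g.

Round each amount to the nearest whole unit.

The original recipe has 180 mL of vegetable broth, so the scaling factor is 1200 ÷ 180 = 20/3.
ketchup: 500 g × 20/3 ÷ 28.35 g/oz ≈ 118 oz
breadcrumbs: 8 tbsp × 20/3 ÷ 16 tbsp/cup × 108 g/cup = 360 g

ketchup: 118 oz; breadcrumbs: 360 g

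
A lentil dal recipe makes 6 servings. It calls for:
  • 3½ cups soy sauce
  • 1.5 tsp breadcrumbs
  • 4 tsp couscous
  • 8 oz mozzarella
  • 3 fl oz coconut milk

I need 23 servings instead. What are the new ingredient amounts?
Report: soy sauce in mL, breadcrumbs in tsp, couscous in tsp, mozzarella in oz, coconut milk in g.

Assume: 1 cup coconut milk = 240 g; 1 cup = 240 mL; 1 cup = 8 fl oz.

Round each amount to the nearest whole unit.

soy sauce: 3220 mL; breadcrumbs: 6 tsp; couscous: 15 tsp; mozzarella: 31 oz; coconut milk: 345 g

Scaling factor: 23/6.
soy sauce: 3.5 cup × 23/6 × 240 mL/cup = 3220 mL
breadcrumbs: 1.5 tsp × 23/6 ≈ 6 tsp
couscous: 4 tsp × 23/6 ≈ 15 tsp
mozzarella: 8 oz × 23/6 ≈ 31 oz
coconut milk: 3 fl oz × 23/6 ÷ 8 fl oz/cup × 240 g/cup = 345 g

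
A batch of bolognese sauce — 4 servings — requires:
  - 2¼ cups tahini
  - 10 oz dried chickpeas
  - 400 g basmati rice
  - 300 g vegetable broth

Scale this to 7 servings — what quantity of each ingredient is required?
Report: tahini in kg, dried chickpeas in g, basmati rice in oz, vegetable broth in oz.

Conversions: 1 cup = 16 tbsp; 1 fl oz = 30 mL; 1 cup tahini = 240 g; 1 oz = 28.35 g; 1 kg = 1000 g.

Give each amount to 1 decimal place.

tahini: 0.9 kg; dried chickpeas: 496.1 g; basmati rice: 24.7 oz; vegetable broth: 18.5 oz

Scaling factor: 7/4 = 1.75.
tahini: 2.25 cup × 7/4 × 240 g/cup ÷ 1000 g/kg ≈ 0.9 kg
dried chickpeas: 10 oz × 7/4 × 28.35 g/oz ≈ 496.1 g
basmati rice: 400 g × 7/4 ÷ 28.35 g/oz ≈ 24.7 oz
vegetable broth: 300 g × 7/4 ÷ 28.35 g/oz ≈ 18.5 oz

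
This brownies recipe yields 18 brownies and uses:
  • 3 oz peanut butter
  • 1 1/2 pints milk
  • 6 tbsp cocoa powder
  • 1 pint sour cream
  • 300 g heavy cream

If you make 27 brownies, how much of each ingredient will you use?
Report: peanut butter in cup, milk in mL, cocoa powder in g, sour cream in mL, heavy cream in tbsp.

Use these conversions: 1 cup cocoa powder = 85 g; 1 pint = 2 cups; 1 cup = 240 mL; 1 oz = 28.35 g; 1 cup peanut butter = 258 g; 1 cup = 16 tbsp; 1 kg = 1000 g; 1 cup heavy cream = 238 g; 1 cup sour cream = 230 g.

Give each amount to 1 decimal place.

Scaling factor: 27/18 = 3/2 = 1.5.
peanut butter: 3 oz × 3/2 × 28.35 g/oz ÷ 258 g/cup ≈ 0.5 cup
milk: 1.5 pint × 3/2 × 2 cup/pint × 240 mL/cup = 1080.0 mL
cocoa powder: 6 tbsp × 3/2 ÷ 16 tbsp/cup × 85 g/cup ≈ 47.8 g
sour cream: 1 pint × 3/2 × 2 cup/pint × 240 mL/cup = 720.0 mL
heavy cream: 300 g × 3/2 ÷ 238 g/cup × 16 tbsp/cup ≈ 30.3 tbsp

peanut butter: 0.5 cup; milk: 1080.0 mL; cocoa powder: 47.8 g; sour cream: 720.0 mL; heavy cream: 30.3 tbsp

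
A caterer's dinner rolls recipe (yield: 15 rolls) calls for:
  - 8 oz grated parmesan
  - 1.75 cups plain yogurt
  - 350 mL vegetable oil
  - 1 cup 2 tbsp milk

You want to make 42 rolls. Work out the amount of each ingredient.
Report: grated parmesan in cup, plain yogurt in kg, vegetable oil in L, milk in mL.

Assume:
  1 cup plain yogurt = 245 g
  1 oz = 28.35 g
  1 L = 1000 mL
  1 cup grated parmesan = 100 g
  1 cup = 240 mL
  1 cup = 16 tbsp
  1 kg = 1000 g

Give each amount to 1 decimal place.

grated parmesan: 6.4 cup; plain yogurt: 1.2 kg; vegetable oil: 1.0 L; milk: 756.0 mL

Scaling factor: 42/15 = 14/5 = 2.8.
grated parmesan: 8 oz × 14/5 × 28.35 g/oz ÷ 100 g/cup ≈ 6.4 cup
plain yogurt: 1.75 cup × 14/5 × 245 g/cup ÷ 1000 g/kg ≈ 1.2 kg
vegetable oil: 350 mL × 14/5 ÷ 1000 mL/L ≈ 1.0 L
milk: (1 cup + 2 tbsp = 1.125 cup) × 14/5 × 240 mL/cup = 756.0 mL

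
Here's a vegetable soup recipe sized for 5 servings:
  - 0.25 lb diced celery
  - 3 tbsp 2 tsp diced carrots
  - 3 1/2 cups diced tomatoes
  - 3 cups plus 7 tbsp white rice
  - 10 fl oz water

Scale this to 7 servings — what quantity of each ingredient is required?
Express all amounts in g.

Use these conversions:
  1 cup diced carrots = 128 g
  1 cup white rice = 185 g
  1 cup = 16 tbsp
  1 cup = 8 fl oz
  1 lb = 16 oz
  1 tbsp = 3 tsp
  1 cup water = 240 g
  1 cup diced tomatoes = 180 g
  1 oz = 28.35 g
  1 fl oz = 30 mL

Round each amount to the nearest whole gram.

diced celery: 159 g; diced carrots: 41 g; diced tomatoes: 882 g; white rice: 890 g; water: 420 g

Scaling factor: 7/5 = 1.4.
diced celery: 0.25 lb × 7/5 × 16 oz/lb × 28.35 g/oz ≈ 159 g
diced carrots: (3 tbsp + 2 tsp = 11/3 tbsp) × 7/5 ÷ 16 tbsp/cup × 128 g/cup ≈ 41 g
diced tomatoes: 3.5 cup × 7/5 × 180 g/cup = 882 g
white rice: (3 cup + 7 tbsp = 3.4375 cup) × 7/5 × 185 g/cup ≈ 890 g
water: 10 fl oz × 7/5 ÷ 8 fl oz/cup × 240 g/cup = 420 g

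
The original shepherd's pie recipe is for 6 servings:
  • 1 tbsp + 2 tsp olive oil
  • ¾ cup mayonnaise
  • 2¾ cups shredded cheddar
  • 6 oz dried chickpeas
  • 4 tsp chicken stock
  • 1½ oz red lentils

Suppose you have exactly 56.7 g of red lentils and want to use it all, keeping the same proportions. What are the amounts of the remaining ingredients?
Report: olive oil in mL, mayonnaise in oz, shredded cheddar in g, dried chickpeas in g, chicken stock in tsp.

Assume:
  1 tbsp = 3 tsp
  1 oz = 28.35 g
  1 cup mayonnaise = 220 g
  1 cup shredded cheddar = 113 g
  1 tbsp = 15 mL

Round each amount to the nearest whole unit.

olive oil: 33 mL; mayonnaise: 8 oz; shredded cheddar: 414 g; dried chickpeas: 227 g; chicken stock: 5 tsp

The original recipe has 42.525 g of red lentils, so the scaling factor is 56.7 ÷ 42.525 = 4/3.
olive oil: (1 tbsp + 2 tsp = 5/3 tbsp) × 4/3 × 15 mL/tbsp ≈ 33 mL
mayonnaise: 0.75 cup × 4/3 × 220 g/cup ÷ 28.35 g/oz ≈ 8 oz
shredded cheddar: 2.75 cup × 4/3 × 113 g/cup ≈ 414 g
dried chickpeas: 6 oz × 4/3 × 28.35 g/oz ≈ 227 g
chicken stock: 4 tsp × 4/3 ≈ 5 tsp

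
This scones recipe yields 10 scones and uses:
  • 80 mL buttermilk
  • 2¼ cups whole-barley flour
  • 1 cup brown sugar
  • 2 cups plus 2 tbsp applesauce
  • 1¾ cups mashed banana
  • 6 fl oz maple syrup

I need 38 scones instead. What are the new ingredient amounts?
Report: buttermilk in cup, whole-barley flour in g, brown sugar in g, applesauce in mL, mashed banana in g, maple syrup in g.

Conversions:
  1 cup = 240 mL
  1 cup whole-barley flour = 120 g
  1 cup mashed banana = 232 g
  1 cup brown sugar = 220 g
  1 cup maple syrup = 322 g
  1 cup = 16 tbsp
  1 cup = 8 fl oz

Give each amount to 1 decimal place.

buttermilk: 1.3 cup; whole-barley flour: 1026.0 g; brown sugar: 836.0 g; applesauce: 1938.0 mL; mashed banana: 1542.8 g; maple syrup: 917.7 g

Scaling factor: 38/10 = 19/5 = 3.8.
buttermilk: 80 mL × 19/5 ÷ 240 mL/cup ≈ 1.3 cup
whole-barley flour: 2.25 cup × 19/5 × 120 g/cup = 1026.0 g
brown sugar: 1 cup × 19/5 × 220 g/cup = 836.0 g
applesauce: (2 cup + 2 tbsp = 2.125 cup) × 19/5 × 240 mL/cup = 1938.0 mL
mashed banana: 1.75 cup × 19/5 × 232 g/cup = 1542.8 g
maple syrup: 6 fl oz × 19/5 ÷ 8 fl oz/cup × 322 g/cup = 917.7 g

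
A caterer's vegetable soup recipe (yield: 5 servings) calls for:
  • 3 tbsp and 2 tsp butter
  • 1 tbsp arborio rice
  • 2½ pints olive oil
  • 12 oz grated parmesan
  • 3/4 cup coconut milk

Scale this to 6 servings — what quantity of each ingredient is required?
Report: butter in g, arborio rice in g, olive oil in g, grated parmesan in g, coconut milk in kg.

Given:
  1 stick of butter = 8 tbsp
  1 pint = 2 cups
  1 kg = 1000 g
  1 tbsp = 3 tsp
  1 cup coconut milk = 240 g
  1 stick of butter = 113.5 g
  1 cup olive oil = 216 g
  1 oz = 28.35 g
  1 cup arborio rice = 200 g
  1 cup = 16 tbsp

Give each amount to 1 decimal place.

Scaling factor: 6/5 = 1.2.
butter: (3 tbsp + 2 tsp = 11/3 tbsp) × 6/5 ÷ 8 tbsp/stick × 113.5 g/stick ≈ 62.4 g
arborio rice: 1 tbsp × 6/5 ÷ 16 tbsp/cup × 200 g/cup = 15.0 g
olive oil: 2.5 pint × 6/5 × 2 cup/pint × 216 g/cup = 1296.0 g
grated parmesan: 12 oz × 6/5 × 28.35 g/oz ≈ 408.2 g
coconut milk: 0.75 cup × 6/5 × 240 g/cup ÷ 1000 g/kg ≈ 0.2 kg

butter: 62.4 g; arborio rice: 15.0 g; olive oil: 1296.0 g; grated parmesan: 408.2 g; coconut milk: 0.2 kg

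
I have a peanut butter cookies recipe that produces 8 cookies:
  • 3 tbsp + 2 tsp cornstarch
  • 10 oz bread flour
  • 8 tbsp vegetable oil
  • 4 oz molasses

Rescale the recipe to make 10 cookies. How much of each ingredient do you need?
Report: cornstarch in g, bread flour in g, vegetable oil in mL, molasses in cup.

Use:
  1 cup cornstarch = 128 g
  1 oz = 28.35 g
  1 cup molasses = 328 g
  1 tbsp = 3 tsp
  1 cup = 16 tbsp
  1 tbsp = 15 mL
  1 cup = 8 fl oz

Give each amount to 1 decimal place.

cornstarch: 36.7 g; bread flour: 354.4 g; vegetable oil: 150.0 mL; molasses: 0.4 cup

Scaling factor: 10/8 = 5/4 = 1.25.
cornstarch: (3 tbsp + 2 tsp = 11/3 tbsp) × 5/4 ÷ 16 tbsp/cup × 128 g/cup ≈ 36.7 g
bread flour: 10 oz × 5/4 × 28.35 g/oz ≈ 354.4 g
vegetable oil: 8 tbsp × 5/4 × 15 mL/tbsp = 150.0 mL
molasses: 4 oz × 5/4 × 28.35 g/oz ÷ 328 g/cup ≈ 0.4 cup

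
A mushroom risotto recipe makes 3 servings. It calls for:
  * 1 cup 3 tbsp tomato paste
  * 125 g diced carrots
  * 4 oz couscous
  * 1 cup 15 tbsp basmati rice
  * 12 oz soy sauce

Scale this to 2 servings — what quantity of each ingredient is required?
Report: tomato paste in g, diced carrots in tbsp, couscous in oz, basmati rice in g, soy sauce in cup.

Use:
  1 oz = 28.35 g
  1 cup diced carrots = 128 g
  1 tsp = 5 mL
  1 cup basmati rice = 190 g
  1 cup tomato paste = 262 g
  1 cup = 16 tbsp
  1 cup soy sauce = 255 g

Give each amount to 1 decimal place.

Scaling factor: 2/3.
tomato paste: (1 cup + 3 tbsp = 1.1875 cup) × 2/3 × 262 g/cup ≈ 207.4 g
diced carrots: 125 g × 2/3 ÷ 128 g/cup × 16 tbsp/cup ≈ 10.4 tbsp
couscous: 4 oz × 2/3 ≈ 2.7 oz
basmati rice: (1 cup + 15 tbsp = 1.9375 cup) × 2/3 × 190 g/cup ≈ 245.4 g
soy sauce: 12 oz × 2/3 × 28.35 g/oz ÷ 255 g/cup ≈ 0.9 cup

tomato paste: 207.4 g; diced carrots: 10.4 tbsp; couscous: 2.7 oz; basmati rice: 245.4 g; soy sauce: 0.9 cup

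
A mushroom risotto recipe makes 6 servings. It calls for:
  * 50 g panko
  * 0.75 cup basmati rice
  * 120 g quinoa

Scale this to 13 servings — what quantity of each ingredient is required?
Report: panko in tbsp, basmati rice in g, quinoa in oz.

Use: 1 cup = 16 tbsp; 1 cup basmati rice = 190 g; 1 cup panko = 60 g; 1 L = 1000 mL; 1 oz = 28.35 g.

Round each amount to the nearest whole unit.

Scaling factor: 13/6.
panko: 50 g × 13/6 ÷ 60 g/cup × 16 tbsp/cup ≈ 29 tbsp
basmati rice: 0.75 cup × 13/6 × 190 g/cup ≈ 309 g
quinoa: 120 g × 13/6 ÷ 28.35 g/oz ≈ 9 oz

panko: 29 tbsp; basmati rice: 309 g; quinoa: 9 oz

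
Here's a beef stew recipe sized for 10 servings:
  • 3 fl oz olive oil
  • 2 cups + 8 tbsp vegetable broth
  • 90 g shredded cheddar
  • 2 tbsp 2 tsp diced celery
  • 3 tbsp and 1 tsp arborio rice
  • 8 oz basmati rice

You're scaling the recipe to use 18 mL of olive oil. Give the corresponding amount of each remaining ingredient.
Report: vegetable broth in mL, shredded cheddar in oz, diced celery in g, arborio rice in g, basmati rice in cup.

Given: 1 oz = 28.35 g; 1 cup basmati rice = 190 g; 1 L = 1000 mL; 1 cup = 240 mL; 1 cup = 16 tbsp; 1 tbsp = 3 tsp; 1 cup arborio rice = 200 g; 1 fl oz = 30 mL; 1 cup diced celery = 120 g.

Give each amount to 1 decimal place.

The original recipe has 90 mL of olive oil, so the scaling factor is 18 ÷ 90 = 1/5 = 0.2.
vegetable broth: (2 cup + 8 tbsp = 2.5 cup) × 1/5 × 240 mL/cup = 120.0 mL
shredded cheddar: 90 g × 1/5 ÷ 28.35 g/oz ≈ 0.6 oz
diced celery: (2 tbsp + 2 tsp = 8/3 tbsp) × 1/5 ÷ 16 tbsp/cup × 120 g/cup = 4.0 g
arborio rice: (3 tbsp + 1 tsp = 10/3 tbsp) × 1/5 ÷ 16 tbsp/cup × 200 g/cup ≈ 8.3 g
basmati rice: 8 oz × 1/5 × 28.35 g/oz ÷ 190 g/cup ≈ 0.2 cup

vegetable broth: 120.0 mL; shredded cheddar: 0.6 oz; diced celery: 4.0 g; arborio rice: 8.3 g; basmati rice: 0.2 cup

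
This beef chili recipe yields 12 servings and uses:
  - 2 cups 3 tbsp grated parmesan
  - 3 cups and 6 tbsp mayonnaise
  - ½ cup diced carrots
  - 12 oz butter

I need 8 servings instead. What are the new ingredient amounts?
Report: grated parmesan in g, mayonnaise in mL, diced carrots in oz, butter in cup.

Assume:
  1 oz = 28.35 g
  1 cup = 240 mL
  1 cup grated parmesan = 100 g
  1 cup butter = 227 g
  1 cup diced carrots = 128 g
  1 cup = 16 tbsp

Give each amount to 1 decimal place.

Scaling factor: 8/12 = 2/3.
grated parmesan: (2 cup + 3 tbsp = 2.1875 cup) × 2/3 × 100 g/cup ≈ 145.8 g
mayonnaise: (3 cup + 6 tbsp = 3.375 cup) × 2/3 × 240 mL/cup = 540.0 mL
diced carrots: 0.5 cup × 2/3 × 128 g/cup ÷ 28.35 g/oz ≈ 1.5 oz
butter: 12 oz × 2/3 × 28.35 g/oz ÷ 227 g/cup ≈ 1.0 cup

grated parmesan: 145.8 g; mayonnaise: 540.0 mL; diced carrots: 1.5 oz; butter: 1.0 cup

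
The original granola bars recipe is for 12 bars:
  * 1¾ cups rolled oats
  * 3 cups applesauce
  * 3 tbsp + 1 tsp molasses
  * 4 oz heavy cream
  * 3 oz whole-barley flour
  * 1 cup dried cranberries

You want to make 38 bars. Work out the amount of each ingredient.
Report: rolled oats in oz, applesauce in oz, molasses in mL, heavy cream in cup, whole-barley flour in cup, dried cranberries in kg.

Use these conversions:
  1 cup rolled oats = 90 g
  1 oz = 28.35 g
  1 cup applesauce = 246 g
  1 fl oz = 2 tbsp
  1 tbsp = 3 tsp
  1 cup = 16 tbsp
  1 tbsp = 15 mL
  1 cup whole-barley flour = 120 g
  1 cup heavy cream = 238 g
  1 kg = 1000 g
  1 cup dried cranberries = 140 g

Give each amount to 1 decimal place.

rolled oats: 17.6 oz; applesauce: 82.4 oz; molasses: 158.3 mL; heavy cream: 1.5 cup; whole-barley flour: 2.2 cup; dried cranberries: 0.4 kg

Scaling factor: 38/12 = 19/6.
rolled oats: 1.75 cup × 19/6 × 90 g/cup ÷ 28.35 g/oz ≈ 17.6 oz
applesauce: 3 cup × 19/6 × 246 g/cup ÷ 28.35 g/oz ≈ 82.4 oz
molasses: (3 tbsp + 1 tsp = 10/3 tbsp) × 19/6 × 15 mL/tbsp ≈ 158.3 mL
heavy cream: 4 oz × 19/6 × 28.35 g/oz ÷ 238 g/cup ≈ 1.5 cup
whole-barley flour: 3 oz × 19/6 × 28.35 g/oz ÷ 120 g/cup ≈ 2.2 cup
dried cranberries: 1 cup × 19/6 × 140 g/cup ÷ 1000 g/kg ≈ 0.4 kg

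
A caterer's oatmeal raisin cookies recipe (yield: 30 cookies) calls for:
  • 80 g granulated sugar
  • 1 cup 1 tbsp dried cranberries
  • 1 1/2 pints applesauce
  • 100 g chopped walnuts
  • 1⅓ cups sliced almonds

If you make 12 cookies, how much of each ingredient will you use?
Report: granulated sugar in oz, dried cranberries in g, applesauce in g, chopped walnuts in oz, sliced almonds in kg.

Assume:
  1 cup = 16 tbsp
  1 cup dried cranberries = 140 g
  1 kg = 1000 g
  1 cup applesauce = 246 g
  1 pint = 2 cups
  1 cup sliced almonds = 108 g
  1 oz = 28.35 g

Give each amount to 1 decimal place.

granulated sugar: 1.1 oz; dried cranberries: 59.5 g; applesauce: 295.2 g; chopped walnuts: 1.4 oz; sliced almonds: 0.1 kg

Scaling factor: 12/30 = 2/5 = 0.4.
granulated sugar: 80 g × 2/5 ÷ 28.35 g/oz ≈ 1.1 oz
dried cranberries: (1 cup + 1 tbsp = 1.0625 cup) × 2/5 × 140 g/cup = 59.5 g
applesauce: 1.5 pint × 2/5 × 2 cup/pint × 246 g/cup = 295.2 g
chopped walnuts: 100 g × 2/5 ÷ 28.35 g/oz ≈ 1.4 oz
sliced almonds: 4/3 cup × 2/5 × 108 g/cup ÷ 1000 g/kg ≈ 0.1 kg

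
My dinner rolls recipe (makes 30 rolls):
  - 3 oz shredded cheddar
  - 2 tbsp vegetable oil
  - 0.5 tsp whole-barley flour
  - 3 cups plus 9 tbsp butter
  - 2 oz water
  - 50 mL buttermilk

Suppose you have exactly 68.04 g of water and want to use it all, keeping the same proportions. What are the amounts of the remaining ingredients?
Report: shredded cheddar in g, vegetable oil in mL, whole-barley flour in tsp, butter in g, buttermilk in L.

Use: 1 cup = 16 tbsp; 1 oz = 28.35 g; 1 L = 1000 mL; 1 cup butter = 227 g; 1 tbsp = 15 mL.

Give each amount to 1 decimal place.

The original recipe has 56.7 g of water, so the scaling factor is 68.04 ÷ 56.7 = 6/5 = 1.2.
shredded cheddar: 3 oz × 6/5 × 28.35 g/oz ≈ 102.1 g
vegetable oil: 2 tbsp × 6/5 × 15 mL/tbsp = 36.0 mL
whole-barley flour: 0.5 tsp × 6/5 = 0.6 tsp
butter: (3 cup + 9 tbsp = 3.5625 cup) × 6/5 × 227 g/cup ≈ 970.4 g
buttermilk: 50 mL × 6/5 ÷ 1000 mL/L ≈ 0.1 L

shredded cheddar: 102.1 g; vegetable oil: 36.0 mL; whole-barley flour: 0.6 tsp; butter: 970.4 g; buttermilk: 0.1 L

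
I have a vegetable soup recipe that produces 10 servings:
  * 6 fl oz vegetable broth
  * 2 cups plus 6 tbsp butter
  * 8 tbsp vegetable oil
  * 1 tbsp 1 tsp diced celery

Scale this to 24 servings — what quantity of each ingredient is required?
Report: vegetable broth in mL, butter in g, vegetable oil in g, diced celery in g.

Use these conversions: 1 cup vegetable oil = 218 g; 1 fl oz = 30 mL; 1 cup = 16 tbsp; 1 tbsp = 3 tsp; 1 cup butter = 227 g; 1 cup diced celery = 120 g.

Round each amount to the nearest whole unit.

Scaling factor: 24/10 = 12/5 = 2.4.
vegetable broth: 6 fl oz × 12/5 × 30 mL/fl oz = 432 mL
butter: (2 cup + 6 tbsp = 2.375 cup) × 12/5 × 227 g/cup ≈ 1294 g
vegetable oil: 8 tbsp × 12/5 ÷ 16 tbsp/cup × 218 g/cup ≈ 262 g
diced celery: (1 tbsp + 1 tsp = 4/3 tbsp) × 12/5 ÷ 16 tbsp/cup × 120 g/cup = 24 g

vegetable broth: 432 mL; butter: 1294 g; vegetable oil: 262 g; diced celery: 24 g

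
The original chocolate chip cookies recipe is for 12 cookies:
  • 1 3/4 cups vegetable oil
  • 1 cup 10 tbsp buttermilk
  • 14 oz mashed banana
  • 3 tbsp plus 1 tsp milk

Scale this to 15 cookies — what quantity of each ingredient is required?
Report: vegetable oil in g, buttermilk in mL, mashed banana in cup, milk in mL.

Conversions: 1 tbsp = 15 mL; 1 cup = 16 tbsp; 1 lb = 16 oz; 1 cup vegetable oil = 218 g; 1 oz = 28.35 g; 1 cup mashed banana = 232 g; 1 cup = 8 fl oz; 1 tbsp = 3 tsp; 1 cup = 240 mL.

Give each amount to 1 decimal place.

Scaling factor: 15/12 = 5/4 = 1.25.
vegetable oil: 1.75 cup × 5/4 × 218 g/cup ≈ 476.9 g
buttermilk: (1 cup + 10 tbsp = 1.625 cup) × 5/4 × 240 mL/cup = 487.5 mL
mashed banana: 14 oz × 5/4 × 28.35 g/oz ÷ 232 g/cup ≈ 2.1 cup
milk: (3 tbsp + 1 tsp = 10/3 tbsp) × 5/4 × 15 mL/tbsp = 62.5 mL

vegetable oil: 476.9 g; buttermilk: 487.5 mL; mashed banana: 2.1 cup; milk: 62.5 mL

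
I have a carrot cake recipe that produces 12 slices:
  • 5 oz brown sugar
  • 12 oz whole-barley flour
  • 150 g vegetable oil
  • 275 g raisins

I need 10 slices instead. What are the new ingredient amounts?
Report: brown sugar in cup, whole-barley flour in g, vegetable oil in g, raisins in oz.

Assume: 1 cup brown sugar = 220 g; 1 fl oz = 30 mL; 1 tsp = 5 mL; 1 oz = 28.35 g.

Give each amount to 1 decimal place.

Scaling factor: 10/12 = 5/6.
brown sugar: 5 oz × 5/6 × 28.35 g/oz ÷ 220 g/cup ≈ 0.5 cup
whole-barley flour: 12 oz × 5/6 × 28.35 g/oz = 283.5 g
vegetable oil: 150 g × 5/6 = 125.0 g
raisins: 275 g × 5/6 ÷ 28.35 g/oz ≈ 8.1 oz

brown sugar: 0.5 cup; whole-barley flour: 283.5 g; vegetable oil: 125.0 g; raisins: 8.1 oz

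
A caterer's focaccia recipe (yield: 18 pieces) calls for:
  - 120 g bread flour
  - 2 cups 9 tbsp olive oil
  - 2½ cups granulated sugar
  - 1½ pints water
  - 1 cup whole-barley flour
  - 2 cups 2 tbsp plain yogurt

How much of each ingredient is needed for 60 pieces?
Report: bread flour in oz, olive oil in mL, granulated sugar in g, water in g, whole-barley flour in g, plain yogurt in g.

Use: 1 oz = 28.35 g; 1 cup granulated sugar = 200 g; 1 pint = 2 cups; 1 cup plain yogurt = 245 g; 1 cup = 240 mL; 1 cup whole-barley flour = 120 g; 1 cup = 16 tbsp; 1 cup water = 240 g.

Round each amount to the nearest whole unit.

Scaling factor: 60/18 = 10/3.
bread flour: 120 g × 10/3 ÷ 28.35 g/oz ≈ 14 oz
olive oil: (2 cup + 9 tbsp = 2.5625 cup) × 10/3 × 240 mL/cup = 2050 mL
granulated sugar: 2.5 cup × 10/3 × 200 g/cup ≈ 1667 g
water: 1.5 pint × 10/3 × 2 cup/pint × 240 g/cup = 2400 g
whole-barley flour: 1 cup × 10/3 × 120 g/cup = 400 g
plain yogurt: (2 cup + 2 tbsp = 2.125 cup) × 10/3 × 245 g/cup ≈ 1735 g

bread flour: 14 oz; olive oil: 2050 mL; granulated sugar: 1667 g; water: 2400 g; whole-barley flour: 400 g; plain yogurt: 1735 g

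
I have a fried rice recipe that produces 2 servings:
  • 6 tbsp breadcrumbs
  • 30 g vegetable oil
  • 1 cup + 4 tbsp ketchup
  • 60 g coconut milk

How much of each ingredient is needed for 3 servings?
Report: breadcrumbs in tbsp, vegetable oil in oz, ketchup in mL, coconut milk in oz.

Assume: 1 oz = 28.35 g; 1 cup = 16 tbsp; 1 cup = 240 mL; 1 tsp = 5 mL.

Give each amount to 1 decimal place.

Scaling factor: 3/2 = 1.5.
breadcrumbs: 6 tbsp × 3/2 = 9.0 tbsp
vegetable oil: 30 g × 3/2 ÷ 28.35 g/oz ≈ 1.6 oz
ketchup: (1 cup + 4 tbsp = 1.25 cup) × 3/2 × 240 mL/cup = 450.0 mL
coconut milk: 60 g × 3/2 ÷ 28.35 g/oz ≈ 3.2 oz

breadcrumbs: 9.0 tbsp; vegetable oil: 1.6 oz; ketchup: 450.0 mL; coconut milk: 3.2 oz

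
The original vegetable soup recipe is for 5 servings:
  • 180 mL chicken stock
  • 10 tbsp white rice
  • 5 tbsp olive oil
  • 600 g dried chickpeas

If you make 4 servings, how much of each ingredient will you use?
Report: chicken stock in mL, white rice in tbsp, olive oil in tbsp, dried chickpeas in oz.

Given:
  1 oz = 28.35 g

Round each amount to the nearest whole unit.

Scaling factor: 4/5 = 0.8.
chicken stock: 180 mL × 4/5 = 144 mL
white rice: 10 tbsp × 4/5 = 8 tbsp
olive oil: 5 tbsp × 4/5 = 4 tbsp
dried chickpeas: 600 g × 4/5 ÷ 28.35 g/oz ≈ 17 oz

chicken stock: 144 mL; white rice: 8 tbsp; olive oil: 4 tbsp; dried chickpeas: 17 oz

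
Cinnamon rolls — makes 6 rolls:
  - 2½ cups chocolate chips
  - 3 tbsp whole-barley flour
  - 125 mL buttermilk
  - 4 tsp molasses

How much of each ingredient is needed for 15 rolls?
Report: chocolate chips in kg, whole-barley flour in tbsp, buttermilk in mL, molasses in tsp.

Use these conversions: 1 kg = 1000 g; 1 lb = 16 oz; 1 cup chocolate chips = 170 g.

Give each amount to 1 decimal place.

Scaling factor: 15/6 = 5/2 = 2.5.
chocolate chips: 2.5 cup × 5/2 × 170 g/cup ÷ 1000 g/kg ≈ 1.1 kg
whole-barley flour: 3 tbsp × 5/2 = 7.5 tbsp
buttermilk: 125 mL × 5/2 = 312.5 mL
molasses: 4 tsp × 5/2 = 10.0 tsp

chocolate chips: 1.1 kg; whole-barley flour: 7.5 tbsp; buttermilk: 312.5 mL; molasses: 10.0 tsp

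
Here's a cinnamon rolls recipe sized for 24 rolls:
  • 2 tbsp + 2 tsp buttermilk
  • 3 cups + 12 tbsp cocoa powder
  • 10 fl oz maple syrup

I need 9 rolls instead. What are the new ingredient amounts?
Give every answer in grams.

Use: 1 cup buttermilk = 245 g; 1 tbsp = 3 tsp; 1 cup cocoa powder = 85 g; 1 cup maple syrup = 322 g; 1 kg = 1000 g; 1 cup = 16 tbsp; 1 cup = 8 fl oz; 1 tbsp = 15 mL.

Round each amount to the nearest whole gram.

Scaling factor: 9/24 = 3/8 = 0.375.
buttermilk: (2 tbsp + 2 tsp = 8/3 tbsp) × 3/8 ÷ 16 tbsp/cup × 245 g/cup ≈ 15 g
cocoa powder: (3 cup + 12 tbsp = 3.75 cup) × 3/8 × 85 g/cup ≈ 120 g
maple syrup: 10 fl oz × 3/8 ÷ 8 fl oz/cup × 322 g/cup ≈ 151 g

buttermilk: 15 g; cocoa powder: 120 g; maple syrup: 151 g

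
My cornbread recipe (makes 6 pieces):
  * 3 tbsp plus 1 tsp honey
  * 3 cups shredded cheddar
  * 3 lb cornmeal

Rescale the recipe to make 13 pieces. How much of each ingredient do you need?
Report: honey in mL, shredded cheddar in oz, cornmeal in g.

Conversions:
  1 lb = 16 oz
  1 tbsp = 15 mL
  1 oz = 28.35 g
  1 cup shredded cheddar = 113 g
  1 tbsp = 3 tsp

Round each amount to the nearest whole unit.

honey: 108 mL; shredded cheddar: 26 oz; cornmeal: 2948 g

Scaling factor: 13/6.
honey: (3 tbsp + 1 tsp = 10/3 tbsp) × 13/6 × 15 mL/tbsp ≈ 108 mL
shredded cheddar: 3 cup × 13/6 × 113 g/cup ÷ 28.35 g/oz ≈ 26 oz
cornmeal: 3 lb × 13/6 × 16 oz/lb × 28.35 g/oz ≈ 2948 g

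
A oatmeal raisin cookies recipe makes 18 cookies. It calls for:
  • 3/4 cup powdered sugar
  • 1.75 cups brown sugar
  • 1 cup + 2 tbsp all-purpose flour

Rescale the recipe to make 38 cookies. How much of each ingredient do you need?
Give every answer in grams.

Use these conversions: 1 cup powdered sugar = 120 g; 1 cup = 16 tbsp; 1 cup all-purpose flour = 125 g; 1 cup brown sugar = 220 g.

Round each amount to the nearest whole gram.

powdered sugar: 190 g; brown sugar: 813 g; all-purpose flour: 297 g

Scaling factor: 38/18 = 19/9.
powdered sugar: 0.75 cup × 19/9 × 120 g/cup = 190 g
brown sugar: 1.75 cup × 19/9 × 220 g/cup ≈ 813 g
all-purpose flour: (1 cup + 2 tbsp = 1.125 cup) × 19/9 × 125 g/cup ≈ 297 g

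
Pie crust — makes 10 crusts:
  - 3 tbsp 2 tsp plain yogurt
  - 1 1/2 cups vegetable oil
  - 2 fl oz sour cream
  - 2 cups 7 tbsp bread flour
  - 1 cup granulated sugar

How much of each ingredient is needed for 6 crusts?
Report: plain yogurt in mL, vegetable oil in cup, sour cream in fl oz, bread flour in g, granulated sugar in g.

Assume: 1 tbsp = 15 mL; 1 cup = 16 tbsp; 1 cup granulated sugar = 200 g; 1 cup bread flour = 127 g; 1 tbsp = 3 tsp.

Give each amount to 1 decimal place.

Scaling factor: 6/10 = 3/5 = 0.6.
plain yogurt: (3 tbsp + 2 tsp = 11/3 tbsp) × 3/5 × 15 mL/tbsp = 33.0 mL
vegetable oil: 1.5 cup × 3/5 = 0.9 cup
sour cream: 2 fl oz × 3/5 = 1.2 fl oz
bread flour: (2 cup + 7 tbsp = 2.4375 cup) × 3/5 × 127 g/cup ≈ 185.7 g
granulated sugar: 1 cup × 3/5 × 200 g/cup = 120.0 g

plain yogurt: 33.0 mL; vegetable oil: 0.9 cup; sour cream: 1.2 fl oz; bread flour: 185.7 g; granulated sugar: 120.0 g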